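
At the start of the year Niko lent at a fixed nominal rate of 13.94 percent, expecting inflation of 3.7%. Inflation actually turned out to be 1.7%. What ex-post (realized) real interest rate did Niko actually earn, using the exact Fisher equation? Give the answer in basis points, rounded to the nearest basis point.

1204 basis points

Ex-post: (1 + 0.1394)/(1 + 0.0170) − 1 = 12.0354%
So the realized real rate is 1204 basis points.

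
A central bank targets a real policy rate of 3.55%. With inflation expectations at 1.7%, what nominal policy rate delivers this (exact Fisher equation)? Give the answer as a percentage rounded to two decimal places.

(1 + i) = (1 + r)(1 + π) = 1.03550 × 1.01700 = 1.0531035
i = 1.0531035 − 1, so the required nominal rate is 5.31%.

5.31%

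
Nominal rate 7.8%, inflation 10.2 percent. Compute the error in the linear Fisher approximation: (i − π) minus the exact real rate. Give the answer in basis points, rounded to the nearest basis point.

-22 basis points

Approximate: r ≈ 7.800% − 10.200% = -2.4000%
Exact: (1 + 0.0780)/(1 + 0.1020) − 1 = -2.1779%
Error = -2.4000% − (-2.1779%) = -0.2221% → -22 basis points.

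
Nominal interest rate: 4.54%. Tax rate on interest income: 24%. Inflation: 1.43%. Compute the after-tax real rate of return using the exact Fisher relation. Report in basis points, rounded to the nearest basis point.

199 basis points

After-tax nominal return = 4.54% × (1 − 0.24) = 3.4504%.
1 + r = 1.034504 / 1.01430 = 1.019919
After-tax real rate = 1.019919 − 1 → 199 basis points.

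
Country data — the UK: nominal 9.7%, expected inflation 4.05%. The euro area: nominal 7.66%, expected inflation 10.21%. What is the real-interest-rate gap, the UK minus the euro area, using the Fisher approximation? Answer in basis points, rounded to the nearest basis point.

820 basis points

The UK: 9.7% − 4.05% = 5.650%
The euro area: 7.66% − 10.21% = -2.550%
Differential = 8.200% → 820 basis points.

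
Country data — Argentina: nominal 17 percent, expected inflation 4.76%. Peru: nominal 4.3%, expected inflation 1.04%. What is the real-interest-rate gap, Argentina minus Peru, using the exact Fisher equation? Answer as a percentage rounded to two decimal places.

8.46%

Argentina: (1 + 0.1700)/(1 + 0.0476) − 1 = 11.6838%
Peru: (1 + 0.0430)/(1 + 0.0104) − 1 = 3.2264%
Differential = 11.6838% − 3.2264% = 8.4574% → 8.46%.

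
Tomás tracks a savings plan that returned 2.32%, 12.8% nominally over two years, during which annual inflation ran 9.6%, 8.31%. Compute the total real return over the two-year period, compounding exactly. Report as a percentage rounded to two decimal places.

Nominal growth factor = 1.0232 × 1.1280 = 1.154170
Price-level growth factor = 1.0960 × 1.0831 = 1.187078
Real growth factor = 1.154170 / 1.187078 = 0.972278
Total real return = 0.972278 − 1 → -2.77%.

-2.77%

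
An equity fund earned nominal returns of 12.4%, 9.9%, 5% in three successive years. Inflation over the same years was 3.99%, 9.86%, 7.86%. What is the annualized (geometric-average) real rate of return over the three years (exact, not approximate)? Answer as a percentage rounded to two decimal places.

1.72%

Compound the nominal returns: 1.1240 × 1.0990 × 1.0500 = 1.29703980.
Compound inflation: 1.0399 × 1.0986 × 1.0786 = 1.23222946.
Deflate: 1.29703980 / 1.23222946 = 1.05259600.
Annualized real rate = 1.05259600^(1/3) − 1 = 1.7233% → 1.72%.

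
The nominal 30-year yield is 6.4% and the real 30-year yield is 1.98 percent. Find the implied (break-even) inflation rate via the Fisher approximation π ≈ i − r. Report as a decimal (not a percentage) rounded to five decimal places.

π ≈ i − r = 6.4% − 1.98% → 0.04420.

0.04420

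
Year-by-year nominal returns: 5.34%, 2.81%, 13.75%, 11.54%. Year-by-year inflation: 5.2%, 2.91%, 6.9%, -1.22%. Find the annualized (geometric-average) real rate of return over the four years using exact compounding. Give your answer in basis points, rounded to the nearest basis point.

471 basis points

Nominal growth factor = 1.0534 × 1.0281 × 1.1375 × 1.1154 = 1.37407589
Price-level growth factor = 1.0520 × 1.0291 × 1.0690 × 0.9878 = 1.14319429
Real growth factor = 1.37407589 / 1.14319429 = 1.20196182
Annualized real rate = 1.20196182^(1/4) − 1 = 4.7063% → 471 basis points.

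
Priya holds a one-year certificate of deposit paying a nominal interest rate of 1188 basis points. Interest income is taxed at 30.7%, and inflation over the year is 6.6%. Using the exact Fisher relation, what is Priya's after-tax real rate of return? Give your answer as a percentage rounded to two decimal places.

1.53%

After-tax nominal return = 11.88% × (1 − 0.307) = 8.23284%.
1 + r = 1.0823284 / 1.06600 = 1.015317
After-tax real rate = 1.015317 − 1 → 1.53%.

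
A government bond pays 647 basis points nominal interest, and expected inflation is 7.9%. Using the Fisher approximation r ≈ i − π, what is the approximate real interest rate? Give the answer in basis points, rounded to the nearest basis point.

r ≈ i − π = 6.47% − 7.9% = -143 basis points.

-143 basis points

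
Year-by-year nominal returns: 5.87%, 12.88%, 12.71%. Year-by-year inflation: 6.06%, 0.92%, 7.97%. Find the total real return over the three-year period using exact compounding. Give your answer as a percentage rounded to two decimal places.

Nominal growth factor = 1.0587 × 1.1288 × 1.1271 = 1.346953
Price-level growth factor = 1.0606 × 1.0092 × 1.0797 = 1.155665
Real growth factor = 1.346953 / 1.155665 = 1.165522
Total real return = 1.165522 − 1 → 16.55%.

16.55%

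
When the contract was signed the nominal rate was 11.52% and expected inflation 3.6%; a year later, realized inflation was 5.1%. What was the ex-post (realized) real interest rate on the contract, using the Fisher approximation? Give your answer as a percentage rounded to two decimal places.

6.42%

Ex-post: 11.52% − 5.1% = 6.420%
So the realized real rate is 6.42%.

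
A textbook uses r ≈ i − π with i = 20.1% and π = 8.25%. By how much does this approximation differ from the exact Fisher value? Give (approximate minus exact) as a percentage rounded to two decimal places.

0.90%

Approximate: r ≈ 20.100% − 8.250% = 11.8500%
Exact: (1 + 0.2010)/(1 + 0.0825) − 1 = 10.9469%
Error = 11.8500% − 10.9469% = 0.9031% → 0.90%.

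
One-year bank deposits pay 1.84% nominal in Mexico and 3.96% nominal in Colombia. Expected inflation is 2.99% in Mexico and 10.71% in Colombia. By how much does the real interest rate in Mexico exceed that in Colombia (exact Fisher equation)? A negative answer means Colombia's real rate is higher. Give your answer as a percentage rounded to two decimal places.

Mexico: (1 + 0.0184)/(1 + 0.0299) − 1 = -1.1166%
Colombia: (1 + 0.0396)/(1 + 0.1071) − 1 = -6.0970%
Differential = -1.1166% − (-6.0970%) = 4.9804% → 4.98%.

4.98%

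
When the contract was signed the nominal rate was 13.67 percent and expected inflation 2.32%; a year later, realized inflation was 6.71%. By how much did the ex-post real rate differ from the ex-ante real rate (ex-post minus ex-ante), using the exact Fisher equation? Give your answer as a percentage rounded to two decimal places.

Ex-ante: (1 + 0.1367)/(1 + 0.0232) − 1 = 11.0927%
Ex-post: (1 + 0.1367)/(1 + 0.0671) − 1 = 6.5224%
Difference (ex-post − ex-ante) = -4.5703% → -4.57%.

-4.57%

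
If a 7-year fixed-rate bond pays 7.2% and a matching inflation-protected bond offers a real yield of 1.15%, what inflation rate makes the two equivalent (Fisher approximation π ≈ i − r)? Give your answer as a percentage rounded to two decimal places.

π ≈ i − r = 7.2% − 1.15% → 6.05%.

6.05%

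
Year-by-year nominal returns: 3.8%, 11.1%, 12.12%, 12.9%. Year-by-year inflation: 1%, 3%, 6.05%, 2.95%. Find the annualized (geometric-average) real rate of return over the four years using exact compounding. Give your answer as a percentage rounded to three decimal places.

6.475%

Compound the nominal returns: 1.0380 × 1.1110 × 1.1212 × 1.1290 = 1.45978348.
Compound inflation: 1.0100 × 1.0300 × 1.0605 × 1.0295 = 1.13578368.
Deflate: 1.45978348 / 1.13578368 = 1.28526541.
Annualized real rate = 1.28526541^(1/4) − 1 = 6.4751% → 6.475%.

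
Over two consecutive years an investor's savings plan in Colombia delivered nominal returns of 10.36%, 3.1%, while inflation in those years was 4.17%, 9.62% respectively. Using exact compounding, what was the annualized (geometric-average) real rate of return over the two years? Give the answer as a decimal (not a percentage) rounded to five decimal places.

-0.00180

Nominal growth factor = 1.1036 × 1.0310 = 1.13781160
Price-level growth factor = 1.0417 × 1.0962 = 1.14191154
Real growth factor = 1.13781160 / 1.14191154 = 0.99640958
Annualized real rate = 0.99640958^(1/2) − 1 = -0.1797% → -0.00180.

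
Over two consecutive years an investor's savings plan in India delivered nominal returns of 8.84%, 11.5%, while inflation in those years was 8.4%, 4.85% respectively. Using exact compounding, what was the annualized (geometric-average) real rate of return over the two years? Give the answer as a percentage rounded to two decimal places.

3.33%

Compound the nominal returns: 1.0884 × 1.1150 = 1.21356600.
Compound inflation: 1.0840 × 1.0485 = 1.13657400.
Deflate: 1.21356600 / 1.13657400 = 1.06774042.
Annualized real rate = 1.06774042^(1/2) − 1 = 3.3315% → 3.33%.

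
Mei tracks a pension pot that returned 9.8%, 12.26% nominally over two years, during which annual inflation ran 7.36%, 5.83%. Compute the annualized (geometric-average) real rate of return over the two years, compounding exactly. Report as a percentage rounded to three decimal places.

Compound the nominal returns: 1.0980 × 1.1226 = 1.23261480.
Compound inflation: 1.0736 × 1.0583 = 1.13619088.
Deflate: 1.23261480 / 1.13619088 = 1.08486595.
Annualized real rate = 1.08486595^(1/2) − 1 = 4.1569% → 4.157%.

4.157%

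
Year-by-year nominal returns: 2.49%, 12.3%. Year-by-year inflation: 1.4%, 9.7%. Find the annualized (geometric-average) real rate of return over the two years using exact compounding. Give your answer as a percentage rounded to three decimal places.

Nominal growth factor = 1.0249 × 1.1230 = 1.150962700
Price-level growth factor = 1.0140 × 1.0970 = 1.112358000
Real growth factor = 1.150962700 / 1.112358000 = 1.034705284
Annualized real rate = 1.034705284^(1/2) − 1 = 1.72046% → 1.720%.

1.720%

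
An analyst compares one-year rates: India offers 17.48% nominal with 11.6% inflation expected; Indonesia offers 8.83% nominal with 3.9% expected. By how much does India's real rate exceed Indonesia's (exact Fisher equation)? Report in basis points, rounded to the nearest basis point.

India: (1 + 0.1748)/(1 + 0.1160) − 1 = 5.2688%
Indonesia: (1 + 0.0883)/(1 + 0.0390) − 1 = 4.7449%
Differential = 5.2688% − 4.7449% = 0.5239% → 52 basis points.

52 basis points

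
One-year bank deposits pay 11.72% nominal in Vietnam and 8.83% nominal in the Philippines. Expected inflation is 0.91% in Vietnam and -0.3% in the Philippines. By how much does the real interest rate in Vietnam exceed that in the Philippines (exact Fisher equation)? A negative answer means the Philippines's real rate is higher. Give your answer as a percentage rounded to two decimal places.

Vietnam: (1 + 0.1172)/(1 + 0.0091) − 1 = 10.71252%
The Philippines: (1 + 0.0883)/(1 − 0.0030) − 1 = 9.15747%
Differential = 10.71252% − 9.15747% = 1.55504% → 1.56%.

1.56%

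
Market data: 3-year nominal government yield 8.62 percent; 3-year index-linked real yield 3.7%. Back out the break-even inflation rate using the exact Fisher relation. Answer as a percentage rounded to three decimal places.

4.744%

(1 + π) = (1 + i)/(1 + r) = 1.08620 / 1.03700 = 1.0474446
Break-even inflation = 1.0474446 − 1 → 4.744%.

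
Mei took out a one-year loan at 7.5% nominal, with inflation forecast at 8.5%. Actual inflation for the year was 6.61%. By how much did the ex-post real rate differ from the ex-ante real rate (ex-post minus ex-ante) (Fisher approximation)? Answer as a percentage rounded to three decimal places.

1.890%

Ex-ante: 7.5% − 8.5% = -1.000%
Ex-post: 7.5% − 6.61% = 0.890%
Difference (ex-post − ex-ante) = 1.8900% → 1.890%.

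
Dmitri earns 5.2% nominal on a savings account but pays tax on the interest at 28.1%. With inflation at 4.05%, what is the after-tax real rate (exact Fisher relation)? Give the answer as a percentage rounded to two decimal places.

-0.30%

After-tax nominal return = 5.2% × (1 − 0.281) = 3.7388%.
1 + r = 1.037388 / 1.04050 = 0.997009
After-tax real rate = 0.997009 − 1 → -0.30%.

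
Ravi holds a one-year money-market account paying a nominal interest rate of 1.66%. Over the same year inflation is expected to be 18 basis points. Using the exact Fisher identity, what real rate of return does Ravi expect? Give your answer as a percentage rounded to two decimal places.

1.48%

1 + r = 1.01660 / 1.00180 = 1.014773
r = 1.014773 − 1 = 1.4773%, i.e. 1.48%.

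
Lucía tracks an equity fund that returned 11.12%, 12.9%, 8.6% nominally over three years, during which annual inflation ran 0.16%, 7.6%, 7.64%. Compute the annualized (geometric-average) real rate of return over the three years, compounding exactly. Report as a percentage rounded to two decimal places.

Compound the nominal returns: 1.1112 × 1.1290 × 1.0860 = 1.36243565.
Compound inflation: 1.0016 × 1.0760 × 1.0764 = 1.16005953.
Deflate: 1.36243565 / 1.16005953 = 1.17445322.
Annualized real rate = 1.17445322^(1/3) − 1 = 5.5063% → 5.51%.

5.51%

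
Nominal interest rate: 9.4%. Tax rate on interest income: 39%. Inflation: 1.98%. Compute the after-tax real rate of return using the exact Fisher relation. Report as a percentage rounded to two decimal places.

3.68%

After-tax nominal return = 9.4% × (1 − 0.39) = 5.7340%.
1 + r = 1.05734 / 1.01980 = 1.036811
After-tax real rate = 1.036811 − 1 → 3.68%.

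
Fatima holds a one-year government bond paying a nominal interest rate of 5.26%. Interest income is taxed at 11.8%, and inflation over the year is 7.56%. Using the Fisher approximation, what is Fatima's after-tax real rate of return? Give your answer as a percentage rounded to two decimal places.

-2.92%

After-tax nominal return = 5.26% × (1 − 0.118) = 4.63932%.
r ≈ 4.63932% − 7.56% → -2.92%.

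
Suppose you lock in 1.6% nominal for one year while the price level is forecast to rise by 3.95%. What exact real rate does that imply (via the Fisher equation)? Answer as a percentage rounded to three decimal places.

By the Fisher equation, 1 + r = (1 + i)/(1 + π).
1 + r = 1.01600 / 1.03950 = 0.977393
r = 0.977393 − 1 = -2.2607%, i.e. -2.261%.

-2.261%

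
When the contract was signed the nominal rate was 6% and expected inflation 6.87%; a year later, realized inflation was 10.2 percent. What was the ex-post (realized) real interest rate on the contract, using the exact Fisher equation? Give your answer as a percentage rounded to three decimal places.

-3.811%

Ex-post: (1 + 0.0600)/(1 + 0.1020) − 1 = -3.8113%
So the realized real rate is -3.811%.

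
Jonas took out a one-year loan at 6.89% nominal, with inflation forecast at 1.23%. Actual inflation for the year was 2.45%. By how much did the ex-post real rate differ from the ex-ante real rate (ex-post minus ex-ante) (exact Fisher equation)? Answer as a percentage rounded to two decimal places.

Ex-ante: (1 + 0.0689)/(1 + 0.0123) − 1 = 5.5912%
Ex-post: (1 + 0.0689)/(1 + 0.0245) − 1 = 4.3338%
Difference (ex-post − ex-ante) = -1.2574% → -1.26%.

-1.26%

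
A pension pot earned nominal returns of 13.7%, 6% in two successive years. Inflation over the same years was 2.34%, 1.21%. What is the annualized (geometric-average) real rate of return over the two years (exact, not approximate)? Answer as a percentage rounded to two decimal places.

7.87%

Compound the nominal returns: 1.1370 × 1.0600 = 1.20522000.
Compound inflation: 1.0234 × 1.0121 = 1.03578314.
Deflate: 1.20522000 / 1.03578314 = 1.16358333.
Annualized real rate = 1.16358333^(1/2) − 1 = 7.8695% → 7.87%.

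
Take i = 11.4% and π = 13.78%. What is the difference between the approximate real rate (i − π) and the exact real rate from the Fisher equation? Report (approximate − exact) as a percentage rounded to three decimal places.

Approximate: r ≈ 11.400% − 13.780% = -2.3800%
Exact: (1 + 0.1140)/(1 + 0.1378) − 1 = -2.0918%
Error = -2.3800% − (-2.0918%) = -0.2882% → -0.288%.

-0.288%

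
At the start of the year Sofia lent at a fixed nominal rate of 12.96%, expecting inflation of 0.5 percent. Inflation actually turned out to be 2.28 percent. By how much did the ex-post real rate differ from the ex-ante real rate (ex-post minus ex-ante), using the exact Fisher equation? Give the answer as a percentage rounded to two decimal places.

-1.96%

Ex-ante: (1 + 0.1296)/(1 + 0.0050) − 1 = 12.3980%
Ex-post: (1 + 0.1296)/(1 + 0.0228) − 1 = 10.4419%
Difference (ex-post − ex-ante) = -1.9561% → -1.96%.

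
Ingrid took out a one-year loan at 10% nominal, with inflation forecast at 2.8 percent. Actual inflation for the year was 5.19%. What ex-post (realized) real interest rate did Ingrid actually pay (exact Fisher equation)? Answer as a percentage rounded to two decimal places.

Ex-post: (1 + 0.1000)/(1 + 0.0519) − 1 = 4.5727%
So the realized real rate is 4.57%.

4.57%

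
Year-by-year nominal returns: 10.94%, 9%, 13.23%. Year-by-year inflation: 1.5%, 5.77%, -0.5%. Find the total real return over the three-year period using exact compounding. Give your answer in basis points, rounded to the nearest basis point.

2818 basis points

Compound the nominal returns: 1.1094 × 1.0900 × 1.1323 = 1.369229.
Compound inflation: 1.0150 × 1.0577 × 0.9950 = 1.068198.
Deflate: 1.369229 / 1.068198 = 1.281813.
Total real return = 1.281813 − 1 → 2818 basis points.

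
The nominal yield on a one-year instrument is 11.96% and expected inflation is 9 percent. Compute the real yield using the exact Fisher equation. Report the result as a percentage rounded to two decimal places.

2.72%

By the Fisher equation, 1 + r = (1 + i)/(1 + π).
1 + r = 1.11960 / 1.09000 = 1.027156
r = 1.027156 − 1 = 2.7156%, i.e. 2.72%.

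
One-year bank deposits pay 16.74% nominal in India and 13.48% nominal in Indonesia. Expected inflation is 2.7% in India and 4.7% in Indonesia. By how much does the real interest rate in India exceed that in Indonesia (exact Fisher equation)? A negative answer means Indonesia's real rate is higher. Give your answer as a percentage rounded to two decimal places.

5.29%

India: (1 + 0.1674)/(1 + 0.0270) − 1 = 13.67089%
Indonesia: (1 + 0.1348)/(1 + 0.0470) − 1 = 8.38586%
Differential = 13.67089% − 8.38586% = 5.28502% → 5.29%.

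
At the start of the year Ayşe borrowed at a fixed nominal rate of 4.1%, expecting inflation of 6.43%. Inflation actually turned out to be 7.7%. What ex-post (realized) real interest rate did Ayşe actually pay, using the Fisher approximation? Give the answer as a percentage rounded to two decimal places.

-3.60%

Ex-post: 4.1% − 7.7% = -3.600%
So the realized real rate is -3.60%.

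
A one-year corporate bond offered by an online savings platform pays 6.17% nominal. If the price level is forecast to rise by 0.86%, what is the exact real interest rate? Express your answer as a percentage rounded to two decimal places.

By the Fisher identity, 1 + r = (1 + i)/(1 + π).
1 + r = 1.06170 / 1.00860 = 1.052647
r = 1.052647 − 1 = 5.2647%, i.e. 5.26%.

5.26%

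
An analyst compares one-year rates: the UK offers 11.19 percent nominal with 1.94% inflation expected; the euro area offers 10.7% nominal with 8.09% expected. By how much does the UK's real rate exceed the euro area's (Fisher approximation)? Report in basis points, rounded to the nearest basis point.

The UK: 11.19% − 1.94% = 9.250%
The euro area: 10.7% − 8.09% = 2.610%
Differential = 6.640% → 664 basis points.

664 basis points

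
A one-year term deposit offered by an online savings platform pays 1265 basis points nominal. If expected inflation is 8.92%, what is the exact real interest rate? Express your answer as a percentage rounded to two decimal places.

1 + r = 1.12650 / 1.08920 = 1.034245
r = 1.034245 − 1 = 3.4245%, i.e. 3.42%.

3.42%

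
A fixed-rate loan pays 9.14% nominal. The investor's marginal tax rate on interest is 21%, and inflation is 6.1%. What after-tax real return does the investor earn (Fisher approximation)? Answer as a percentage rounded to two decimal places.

After-tax nominal return = 9.14% × (1 − 0.21) = 7.2206%.
r ≈ 7.2206% − 6.1% → 1.12%.

1.12%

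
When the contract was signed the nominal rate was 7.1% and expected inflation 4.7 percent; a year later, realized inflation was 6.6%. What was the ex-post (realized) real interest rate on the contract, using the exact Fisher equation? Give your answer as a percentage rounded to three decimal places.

Ex-post: (1 + 0.0710)/(1 + 0.0660) − 1 = 0.4690%
So the realized real rate is 0.469%.

0.469%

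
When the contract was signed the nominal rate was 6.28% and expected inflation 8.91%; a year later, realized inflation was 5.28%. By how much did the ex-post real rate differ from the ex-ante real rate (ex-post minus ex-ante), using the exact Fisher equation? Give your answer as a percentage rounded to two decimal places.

3.36%

Ex-ante: (1 + 0.0628)/(1 + 0.0891) − 1 = -2.4148%
Ex-post: (1 + 0.0628)/(1 + 0.0528) − 1 = 0.9498%
Difference (ex-post − ex-ante) = 3.3647% → 3.36%.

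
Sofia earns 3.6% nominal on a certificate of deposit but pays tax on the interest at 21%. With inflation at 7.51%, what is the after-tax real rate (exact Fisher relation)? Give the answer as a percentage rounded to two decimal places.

-4.34%

After-tax nominal return = 3.6% × (1 − 0.21) = 2.8440%.
1 + r = 1.02844 / 1.07510 = 0.956599
After-tax real rate = 0.956599 − 1 → -4.34%.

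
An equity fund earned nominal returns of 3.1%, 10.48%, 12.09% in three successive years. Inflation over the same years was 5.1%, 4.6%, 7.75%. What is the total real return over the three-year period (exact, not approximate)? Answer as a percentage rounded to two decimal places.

Compound the nominal returns: 1.0310 × 1.1048 × 1.1209 = 1.276760.
Compound inflation: 1.0510 × 1.0460 × 1.0775 = 1.184545.
Deflate: 1.276760 / 1.184545 = 1.077848.
Total real return = 1.077848 − 1 → 7.78%.

7.78%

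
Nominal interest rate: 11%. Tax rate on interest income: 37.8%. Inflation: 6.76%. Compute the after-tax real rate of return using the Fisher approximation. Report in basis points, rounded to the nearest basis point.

After-tax nominal return = 11% × (1 − 0.378) = 6.8420%.
r ≈ 6.8420% − 6.76% → 8 basis points.

8 basis points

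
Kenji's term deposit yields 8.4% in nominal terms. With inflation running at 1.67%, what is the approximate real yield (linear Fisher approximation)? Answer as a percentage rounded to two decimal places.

6.73%

r ≈ i − π = 8.4% − 1.67% = 6.73%.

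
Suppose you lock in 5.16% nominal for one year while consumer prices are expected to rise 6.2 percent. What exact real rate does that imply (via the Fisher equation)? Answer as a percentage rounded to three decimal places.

By the Fisher equation, 1 + r = (1 + i)/(1 + π).
1 + r = 1.05160 / 1.06200 = 0.990207
r = 0.990207 − 1 = -0.9793%, i.e. -0.979%.

-0.979%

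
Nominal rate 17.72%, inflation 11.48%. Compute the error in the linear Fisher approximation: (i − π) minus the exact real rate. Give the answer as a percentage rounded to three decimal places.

0.643%

Approximate: r ≈ 17.720% − 11.480% = 6.2400%
Exact: (1 + 0.1772)/(1 + 0.1148) − 1 = 5.5974%
Error = 6.2400% − 5.5974% = 0.6426% → 0.643%.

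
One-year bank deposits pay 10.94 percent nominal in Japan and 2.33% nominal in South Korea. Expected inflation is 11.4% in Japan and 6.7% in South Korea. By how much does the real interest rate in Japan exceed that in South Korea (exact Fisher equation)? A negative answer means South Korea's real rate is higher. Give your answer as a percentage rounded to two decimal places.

3.68%

Japan: (1 + 0.1094)/(1 + 0.1140) − 1 = -0.4129%
South Korea: (1 + 0.0233)/(1 + 0.0670) − 1 = -4.0956%
Differential = -0.4129% − (-4.0956%) = 3.6827% → 3.68%.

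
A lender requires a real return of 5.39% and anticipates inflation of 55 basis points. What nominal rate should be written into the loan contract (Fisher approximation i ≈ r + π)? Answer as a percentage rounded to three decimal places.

i ≈ r + π = 5.39% + 0.55% = 5.940%.

5.940%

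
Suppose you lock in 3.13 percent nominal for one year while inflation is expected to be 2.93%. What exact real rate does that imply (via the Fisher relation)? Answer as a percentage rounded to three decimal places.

0.194%

1 + r = 1.03130 / 1.02930 = 1.001943
r = 1.001943 − 1 = 0.1943%, i.e. 0.194%.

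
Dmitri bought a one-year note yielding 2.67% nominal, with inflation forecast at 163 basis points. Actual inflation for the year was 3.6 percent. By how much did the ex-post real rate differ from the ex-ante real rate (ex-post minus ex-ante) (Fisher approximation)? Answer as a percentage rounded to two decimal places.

-1.97%

Ex-ante: 2.67% − 1.63% = 1.040%
Ex-post: 2.67% − 3.6% = -0.930%
Difference (ex-post − ex-ante) = -1.9700% → -1.97%.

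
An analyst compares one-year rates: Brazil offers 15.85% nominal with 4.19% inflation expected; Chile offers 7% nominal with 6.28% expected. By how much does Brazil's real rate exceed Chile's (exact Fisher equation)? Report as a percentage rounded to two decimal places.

10.51%

Brazil: (1 + 0.1585)/(1 + 0.0419) − 1 = 11.1911%
Chile: (1 + 0.0700)/(1 + 0.0628) − 1 = 0.6775%
Differential = 11.1911% − 0.6775% = 10.5136% → 10.51%.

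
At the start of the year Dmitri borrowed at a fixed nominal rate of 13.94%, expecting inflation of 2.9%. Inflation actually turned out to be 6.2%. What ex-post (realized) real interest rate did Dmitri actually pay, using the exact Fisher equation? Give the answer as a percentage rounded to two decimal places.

Ex-post: (1 + 0.1394)/(1 + 0.0620) − 1 = 7.2881%
So the realized real rate is 7.29%.

7.29%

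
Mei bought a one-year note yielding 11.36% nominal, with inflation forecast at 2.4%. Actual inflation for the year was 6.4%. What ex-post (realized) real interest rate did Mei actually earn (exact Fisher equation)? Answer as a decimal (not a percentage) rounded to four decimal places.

Ex-post: (1 + 0.1136)/(1 + 0.0640) − 1 = 4.6617%
So the realized real rate is 0.0466.

0.0466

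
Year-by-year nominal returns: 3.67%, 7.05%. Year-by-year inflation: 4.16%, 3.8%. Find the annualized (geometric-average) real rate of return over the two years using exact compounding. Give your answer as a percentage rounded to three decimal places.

Compound the nominal returns: 1.0367 × 1.0705 = 1.10978735.
Compound inflation: 1.0416 × 1.0380 = 1.08118080.
Deflate: 1.10978735 / 1.08118080 = 1.02645862.
Annualized real rate = 1.02645862^(1/2) − 1 = 1.3143% → 1.314%.

1.314%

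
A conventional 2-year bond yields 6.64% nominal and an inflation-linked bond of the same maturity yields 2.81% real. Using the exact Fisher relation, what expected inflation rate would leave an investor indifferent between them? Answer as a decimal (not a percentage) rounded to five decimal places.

0.03725

(1 + π) = (1 + i)/(1 + r) = 1.06640 / 1.02810 = 1.037253
Break-even inflation = 1.037253 − 1 → 0.03725.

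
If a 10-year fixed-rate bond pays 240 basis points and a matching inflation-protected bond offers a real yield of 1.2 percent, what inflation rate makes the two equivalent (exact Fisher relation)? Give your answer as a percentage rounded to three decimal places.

(1 + π) = (1 + i)/(1 + r) = 1.02400 / 1.01200 = 1.011858
Break-even inflation = 1.011858 − 1 → 1.186%.

1.186%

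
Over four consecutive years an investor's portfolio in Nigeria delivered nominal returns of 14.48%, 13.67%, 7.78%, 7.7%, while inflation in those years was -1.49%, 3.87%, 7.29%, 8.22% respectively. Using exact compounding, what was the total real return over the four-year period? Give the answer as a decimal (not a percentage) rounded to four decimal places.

Compound the nominal returns: 1.1448 × 1.1367 × 1.0778 × 1.0770 = 1.510530.
Compound inflation: 0.9851 × 1.0387 × 1.0729 × 1.0822 = 1.188057.
Deflate: 1.510530 / 1.188057 = 1.271429.
Total real return = 1.271429 − 1 → 0.2714.

0.2714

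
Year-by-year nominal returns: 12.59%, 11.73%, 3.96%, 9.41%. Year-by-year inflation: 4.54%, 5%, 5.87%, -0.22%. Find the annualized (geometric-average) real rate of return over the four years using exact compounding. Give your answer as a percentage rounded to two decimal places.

Nominal growth factor = 1.1259 × 1.1173 × 1.0396 × 1.0941 = 1.43084604
Price-level growth factor = 1.0454 × 1.0500 × 1.0587 × 0.9978 = 1.15954660
Real growth factor = 1.43084604 / 1.15954660 = 1.23397028
Annualized real rate = 1.23397028^(1/4) − 1 = 5.3965% → 5.40%.

5.40%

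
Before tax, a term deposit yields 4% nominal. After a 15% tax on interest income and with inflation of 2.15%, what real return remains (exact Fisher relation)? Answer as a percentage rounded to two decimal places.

1.22%

After-tax nominal return = 4% × (1 − 0.15) = 3.4000%.
1 + r = 1.03400 / 1.02150 = 1.012237
After-tax real rate = 1.012237 − 1 → 1.22%.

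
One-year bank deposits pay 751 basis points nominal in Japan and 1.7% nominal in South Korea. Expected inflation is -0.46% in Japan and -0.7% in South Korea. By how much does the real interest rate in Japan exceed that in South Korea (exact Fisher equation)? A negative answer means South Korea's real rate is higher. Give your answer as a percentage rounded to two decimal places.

Japan: (1 + 0.0751)/(1 − 0.0046) − 1 = 8.0068%
South Korea: (1 + 0.0170)/(1 − 0.0070) − 1 = 2.4169%
Differential = 8.0068% − 2.4169% = 5.5899% → 5.59%.

5.59%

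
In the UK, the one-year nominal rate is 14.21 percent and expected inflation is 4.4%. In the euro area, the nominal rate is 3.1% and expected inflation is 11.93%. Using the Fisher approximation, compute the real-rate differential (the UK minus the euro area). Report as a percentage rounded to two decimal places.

The UK: 14.21% − 4.4% = 9.810%
The euro area: 3.1% − 11.93% = -8.830%
Differential = 18.640% → 18.64%.

18.64%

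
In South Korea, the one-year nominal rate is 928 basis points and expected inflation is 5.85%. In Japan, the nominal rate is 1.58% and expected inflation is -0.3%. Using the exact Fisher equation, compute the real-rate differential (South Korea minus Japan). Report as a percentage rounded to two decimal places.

1.35%

South Korea: (1 + 0.0928)/(1 + 0.0585) − 1 = 3.2404%
Japan: (1 + 0.0158)/(1 − 0.0030) − 1 = 1.8857%
Differential = 3.2404% − 1.8857% = 1.3548% → 1.35%.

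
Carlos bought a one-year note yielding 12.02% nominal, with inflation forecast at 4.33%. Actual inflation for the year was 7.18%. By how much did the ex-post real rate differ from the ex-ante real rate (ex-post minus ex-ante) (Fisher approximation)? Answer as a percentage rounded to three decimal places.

-2.850%

Ex-ante: 12.02% − 4.33% = 7.690%
Ex-post: 12.02% − 7.18% = 4.840%
Difference (ex-post − ex-ante) = -2.8500% → -2.850%.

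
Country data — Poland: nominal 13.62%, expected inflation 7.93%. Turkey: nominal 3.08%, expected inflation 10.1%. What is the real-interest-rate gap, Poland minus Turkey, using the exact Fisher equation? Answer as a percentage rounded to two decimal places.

Poland: (1 + 0.1362)/(1 + 0.0793) − 1 = 5.2719%
Turkey: (1 + 0.0308)/(1 + 0.1010) − 1 = -6.3760%
Differential = 5.2719% − (-6.3760%) = 11.6480% → 11.65%.

11.65%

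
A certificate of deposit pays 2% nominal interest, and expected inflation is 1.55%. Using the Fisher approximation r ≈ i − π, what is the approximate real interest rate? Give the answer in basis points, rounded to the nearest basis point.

r ≈ i − π = 2% − 1.55% = 45 basis points.

45 basis points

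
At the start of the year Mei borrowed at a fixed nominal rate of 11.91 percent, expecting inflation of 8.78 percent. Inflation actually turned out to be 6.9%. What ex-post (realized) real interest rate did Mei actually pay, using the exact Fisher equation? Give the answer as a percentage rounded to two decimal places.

Ex-post: (1 + 0.1191)/(1 + 0.0690) − 1 = 4.6866%
So the realized real rate is 4.69%.

4.69%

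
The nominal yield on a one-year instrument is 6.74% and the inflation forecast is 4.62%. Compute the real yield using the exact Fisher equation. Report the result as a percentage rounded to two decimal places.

By the Fisher relation, 1 + r = (1 + i)/(1 + π).
1 + r = 1.06740 / 1.04620 = 1.020264
r = 1.020264 − 1 = 2.0264%, i.e. 2.03%.

2.03%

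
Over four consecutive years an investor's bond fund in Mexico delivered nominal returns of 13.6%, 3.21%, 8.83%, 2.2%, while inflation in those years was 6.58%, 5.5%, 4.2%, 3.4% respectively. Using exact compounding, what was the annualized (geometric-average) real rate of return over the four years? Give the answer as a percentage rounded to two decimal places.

1.86%

Compound the nominal returns: 1.1360 × 1.0321 × 1.0883 × 1.0220 = 1.30406619.
Compound inflation: 1.0658 × 1.0550 × 1.0420 × 1.0340 = 1.21148051.
Deflate: 1.30406619 / 1.21148051 = 1.07642358.
Annualized real rate = 1.07642358^(1/4) − 1 = 1.8582% → 1.86%.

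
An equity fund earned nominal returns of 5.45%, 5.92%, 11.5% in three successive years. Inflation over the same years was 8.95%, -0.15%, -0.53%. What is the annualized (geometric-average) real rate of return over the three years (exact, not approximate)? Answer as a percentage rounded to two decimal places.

4.80%

Compound the nominal returns: 1.0545 × 1.0592 × 1.1150 = 1.24537294.
Compound inflation: 1.0895 × 0.9985 × 0.9947 = 1.08210006.
Deflate: 1.24537294 / 1.08210006 = 1.15088519.
Annualized real rate = 1.15088519^(1/3) − 1 = 4.7958% → 4.80%.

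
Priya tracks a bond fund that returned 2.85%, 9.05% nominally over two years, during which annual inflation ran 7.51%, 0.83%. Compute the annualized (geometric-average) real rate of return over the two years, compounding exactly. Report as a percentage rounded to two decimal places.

1.72%

Compound the nominal returns: 1.0285 × 1.0905 = 1.12157925.
Compound inflation: 1.0751 × 1.0083 = 1.08402333.
Deflate: 1.12157925 / 1.08402333 = 1.03464494.
Annualized real rate = 1.03464494^(1/2) − 1 = 1.7175% → 1.72%.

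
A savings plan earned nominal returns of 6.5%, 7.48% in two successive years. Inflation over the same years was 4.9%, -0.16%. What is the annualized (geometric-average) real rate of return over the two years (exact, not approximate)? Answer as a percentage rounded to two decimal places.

4.54%

Compound the nominal returns: 1.0650 × 1.0748 = 1.14466200.
Compound inflation: 1.0490 × 0.9984 = 1.04732160.
Deflate: 1.14466200 / 1.04732160 = 1.09294223.
Annualized real rate = 1.09294223^(1/2) − 1 = 4.5439% → 4.54%.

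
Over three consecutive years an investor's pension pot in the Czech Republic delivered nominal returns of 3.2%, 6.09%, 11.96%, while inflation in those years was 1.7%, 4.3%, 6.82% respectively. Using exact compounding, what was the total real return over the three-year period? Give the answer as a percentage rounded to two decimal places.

Compound the nominal returns: 1.0320 × 1.0609 × 1.1196 = 1.225793.
Compound inflation: 1.0170 × 1.0430 × 1.0682 = 1.133073.
Deflate: 1.225793 / 1.133073 = 1.081830.
Total real return = 1.081830 − 1 → 8.18%.

8.18%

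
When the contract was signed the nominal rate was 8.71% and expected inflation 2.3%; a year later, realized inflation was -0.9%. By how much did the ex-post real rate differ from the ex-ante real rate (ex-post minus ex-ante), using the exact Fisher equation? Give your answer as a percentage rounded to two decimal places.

3.43%

Ex-ante: (1 + 0.0871)/(1 + 0.0230) − 1 = 6.2659%
Ex-post: (1 + 0.0871)/(1 − 0.0090) − 1 = 9.6973%
Difference (ex-post − ex-ante) = 3.4314% → 3.43%.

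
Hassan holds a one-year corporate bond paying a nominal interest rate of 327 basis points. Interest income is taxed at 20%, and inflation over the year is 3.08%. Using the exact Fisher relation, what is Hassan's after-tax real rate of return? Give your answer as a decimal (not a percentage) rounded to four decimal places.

After-tax nominal return = 3.27% × (1 − 0.2) = 2.6160%.
1 + r = 1.02616 / 1.03080 = 0.995499
After-tax real rate = 0.995499 − 1 → -0.0045.

-0.0045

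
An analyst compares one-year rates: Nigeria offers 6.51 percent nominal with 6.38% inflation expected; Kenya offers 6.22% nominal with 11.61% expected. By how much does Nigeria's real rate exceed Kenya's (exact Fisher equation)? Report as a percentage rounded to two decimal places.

Nigeria: (1 + 0.0651)/(1 + 0.0638) − 1 = 0.1222%
Kenya: (1 + 0.0622)/(1 + 0.1161) − 1 = -4.8293%
Differential = 0.1222% − (-4.8293%) = 4.9515% → 4.95%.

4.95%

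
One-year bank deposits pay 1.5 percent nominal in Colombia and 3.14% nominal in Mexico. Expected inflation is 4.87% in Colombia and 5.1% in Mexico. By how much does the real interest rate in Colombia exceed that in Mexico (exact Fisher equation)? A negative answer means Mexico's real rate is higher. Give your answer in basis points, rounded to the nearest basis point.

Colombia: (1 + 0.0150)/(1 + 0.0487) − 1 = -3.2135%
Mexico: (1 + 0.0314)/(1 + 0.0510) − 1 = -1.8649%
Differential = -3.2135% − (-1.8649%) = -1.3486% → -135 basis points.

-135 basis points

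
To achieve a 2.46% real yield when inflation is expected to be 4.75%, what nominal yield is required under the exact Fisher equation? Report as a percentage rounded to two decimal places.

7.33%

(1 + i) = (1 + r)(1 + π) = 1.02460 × 1.04750 = 1.0732685
i = 1.0732685 − 1, so the required nominal rate is 7.33%.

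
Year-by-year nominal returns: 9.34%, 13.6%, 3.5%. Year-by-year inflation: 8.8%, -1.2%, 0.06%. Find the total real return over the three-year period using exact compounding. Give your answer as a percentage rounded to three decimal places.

Nominal growth factor = 1.0934 × 1.1360 × 1.0350 = 1.285576
Price-level growth factor = 1.0880 × 0.9880 × 1.0006 = 1.075589
Real growth factor = 1.285576 / 1.075589 = 1.195230
Total real return = 1.195230 − 1 → 19.523%.

19.523%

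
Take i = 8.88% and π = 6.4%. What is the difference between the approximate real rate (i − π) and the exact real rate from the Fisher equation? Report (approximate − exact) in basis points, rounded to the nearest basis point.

15 basis points

Approximate: r ≈ 8.880% − 6.400% = 2.4800%
Exact: (1 + 0.0888)/(1 + 0.0640) − 1 = 2.3308%
Error = 2.4800% − 2.3308% = 0.1492% → 15 basis points.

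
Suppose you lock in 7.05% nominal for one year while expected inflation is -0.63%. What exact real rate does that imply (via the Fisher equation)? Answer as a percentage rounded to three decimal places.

By the Fisher equation, 1 + r = (1 + i)/(1 + π).
1 + r = 1.07050 / 0.99370 = 1.077287
r = 1.077287 − 1 = 7.7287%, i.e. 7.729%.

7.729%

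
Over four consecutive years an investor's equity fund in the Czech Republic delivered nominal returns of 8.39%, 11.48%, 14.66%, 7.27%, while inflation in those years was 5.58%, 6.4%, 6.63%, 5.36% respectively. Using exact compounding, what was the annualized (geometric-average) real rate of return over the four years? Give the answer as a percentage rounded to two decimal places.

4.17%

Nominal growth factor = 1.0839 × 1.1148 × 1.1466 × 1.0727 = 1.48619705
Price-level growth factor = 1.0558 × 1.0640 × 1.0663 × 1.0536 = 1.26205551
Real growth factor = 1.48619705 / 1.26205551 = 1.17760038
Annualized real rate = 1.17760038^(1/4) − 1 = 4.1716% → 4.17%.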